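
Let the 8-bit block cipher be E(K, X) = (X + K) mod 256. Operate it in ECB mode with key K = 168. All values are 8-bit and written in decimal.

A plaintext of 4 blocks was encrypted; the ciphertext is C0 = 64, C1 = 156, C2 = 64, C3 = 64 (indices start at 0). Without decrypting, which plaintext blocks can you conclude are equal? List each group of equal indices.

P0 = P2 = P3

ECB encrypts each block independently with the same key, so equal ciphertext blocks imply equal plaintext blocks.
C0 = C2 = C3 = 64, so P0 = P2 = P3.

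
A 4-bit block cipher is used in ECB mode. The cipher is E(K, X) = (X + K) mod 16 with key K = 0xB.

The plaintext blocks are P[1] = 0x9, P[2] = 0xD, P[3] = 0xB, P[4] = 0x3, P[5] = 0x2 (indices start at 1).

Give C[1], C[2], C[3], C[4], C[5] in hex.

C[1] = 0x4, C[2] = 0x8, C[3] = 0x6, C[4] = 0xE, C[5] = 0xD

ECB encryption: C_i = E(K, P_i).
C[1]: E(K, 0x9) = 0x4.
C[2]: E(K, 0xD) = 0x8.
C[3]: E(K, 0xB) = 0x6.
C[4]: E(K, 0x3) = 0xE.
C[5]: E(K, 0x2) = 0xD.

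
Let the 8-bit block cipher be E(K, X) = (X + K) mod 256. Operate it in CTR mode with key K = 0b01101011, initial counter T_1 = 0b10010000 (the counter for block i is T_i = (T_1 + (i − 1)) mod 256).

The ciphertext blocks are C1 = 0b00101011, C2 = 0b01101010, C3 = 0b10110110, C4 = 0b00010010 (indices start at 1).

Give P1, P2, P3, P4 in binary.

P1 = 0b11010000, P2 = 0b10010110, P3 = 0b01001011, P4 = 0b11101100

CTR decryption: S_i = E(K, T_i) where T_i is the counter for block i; P_i = C_i ⊕ S_i.
P1: T = 0b10010000, S = E(K, T) = 0b11111011; 0b00101011 ⊕ 0b11111011 = 0b11010000.
P2: T = 0b10010001, S = E(K, T) = 0b11111100; 0b01101010 ⊕ 0b11111100 = 0b10010110.
P3: T = 0b10010010, S = E(K, T) = 0b11111101; 0b10110110 ⊕ 0b11111101 = 0b01001011.
P4: T = 0b10010011, S = E(K, T) = 0b11111110; 0b00010010 ⊕ 0b11111110 = 0b11101100.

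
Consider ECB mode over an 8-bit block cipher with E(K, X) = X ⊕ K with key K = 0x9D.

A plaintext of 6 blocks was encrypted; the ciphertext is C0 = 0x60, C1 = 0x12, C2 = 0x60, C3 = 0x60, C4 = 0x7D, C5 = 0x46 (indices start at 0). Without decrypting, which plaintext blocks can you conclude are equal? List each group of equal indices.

P0 = P2 = P3

ECB encrypts each block independently with the same key, so equal ciphertext blocks imply equal plaintext blocks.
C0 = C2 = C3 = 0x60, so P0 = P2 = P3.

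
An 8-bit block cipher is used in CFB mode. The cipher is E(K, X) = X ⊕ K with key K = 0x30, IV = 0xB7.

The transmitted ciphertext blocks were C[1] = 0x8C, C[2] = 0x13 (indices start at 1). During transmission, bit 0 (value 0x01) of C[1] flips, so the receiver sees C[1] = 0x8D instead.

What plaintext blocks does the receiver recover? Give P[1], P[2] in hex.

P[1] = 0x0A, P[2] = 0xAE

CFB decryption: P_i = C_i ⊕ E(K, C_{i−1}), with C_{0} = IV.
Only C[1] changed, to 0x8D. In CFB, a change in C_i flips the same bit in P_i and garbles P_{i+1}. Decrypting the received ciphertext:
P[1]: E(K, 0xB7) = 0x87; 0x8D ⊕ 0x87 = 0x0A.
P[2]: E(K, 0x8D) = 0xBD; 0x13 ⊕ 0xBD = 0xAE.
Blocks that differ from the original plaintext: P[1], P[2].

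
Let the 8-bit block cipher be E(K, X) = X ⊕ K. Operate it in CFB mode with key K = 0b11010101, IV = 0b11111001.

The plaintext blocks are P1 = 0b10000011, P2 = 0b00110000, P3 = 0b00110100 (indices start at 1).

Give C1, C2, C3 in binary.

CFB encryption: C_i = P_i ⊕ E(K, C_{i−1}), with C_{0} = IV.
C1: E(K, 0b11111001) = 0b00101100; 0b10000011 ⊕ 0b00101100 = 0b10101111.
C2: E(K, 0b10101111) = 0b01111010; 0b00110000 ⊕ 0b01111010 = 0b01001010.
C3: E(K, 0b01001010) = 0b10011111; 0b00110100 ⊕ 0b10011111 = 0b10101011.

C1 = 0b10101111, C2 = 0b01001010, C3 = 0b10101011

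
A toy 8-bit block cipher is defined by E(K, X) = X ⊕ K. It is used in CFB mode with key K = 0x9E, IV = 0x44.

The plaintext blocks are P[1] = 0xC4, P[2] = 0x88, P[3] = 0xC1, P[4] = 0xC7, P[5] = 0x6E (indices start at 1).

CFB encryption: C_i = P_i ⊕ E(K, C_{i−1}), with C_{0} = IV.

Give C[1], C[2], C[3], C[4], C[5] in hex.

C[1]: E(K, 0x44) = 0xDA; 0xC4 ⊕ 0xDA = 0x1E.
C[2]: E(K, 0x1E) = 0x80; 0x88 ⊕ 0x80 = 0x08.
C[3]: E(K, 0x08) = 0x96; 0xC1 ⊕ 0x96 = 0x57.
C[4]: E(K, 0x57) = 0xC9; 0xC7 ⊕ 0xC9 = 0x0E.
C[5]: E(K, 0x0E) = 0x90; 0x6E ⊕ 0x90 = 0xFE.

C[1] = 0x1E, C[2] = 0x08, C[3] = 0x57, C[4] = 0x0E, C[5] = 0xFE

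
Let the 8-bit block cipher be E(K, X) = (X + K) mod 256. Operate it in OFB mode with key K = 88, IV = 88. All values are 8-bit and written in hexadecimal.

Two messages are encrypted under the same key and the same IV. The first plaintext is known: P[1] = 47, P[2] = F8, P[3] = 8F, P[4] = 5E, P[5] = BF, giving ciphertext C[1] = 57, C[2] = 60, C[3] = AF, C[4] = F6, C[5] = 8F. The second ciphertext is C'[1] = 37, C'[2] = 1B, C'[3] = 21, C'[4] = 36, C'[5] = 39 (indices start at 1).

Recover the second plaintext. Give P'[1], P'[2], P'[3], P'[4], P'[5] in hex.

In OFB with a reused IV, both messages share the same keystream S_i, so C_i ⊕ C'_i = P_i ⊕ P'_i and thus P'_i = P_i ⊕ C_i ⊕ C'_i.
P'[1]: 47 ⊕ 57 ⊕ 37 = 27.
P'[2]: F8 ⊕ 60 ⊕ 1B = 83.
P'[3]: 8F ⊕ AF ⊕ 21 = 01.
P'[4]: 5E ⊕ F6 ⊕ 36 = 9E.
P'[5]: BF ⊕ 8F ⊕ 39 = 09.

P'[1] = 27, P'[2] = 83, P'[3] = 01, P'[4] = 9E, P'[5] = 09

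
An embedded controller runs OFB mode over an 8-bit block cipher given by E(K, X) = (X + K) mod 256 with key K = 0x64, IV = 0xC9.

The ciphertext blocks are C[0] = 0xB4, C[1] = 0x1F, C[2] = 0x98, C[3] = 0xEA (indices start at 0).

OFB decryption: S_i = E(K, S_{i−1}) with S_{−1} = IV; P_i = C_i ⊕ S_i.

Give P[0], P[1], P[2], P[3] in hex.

P[0] = 0x99, P[1] = 0x8E, P[2] = 0x6D, P[3] = 0xB3

P[0]: S = E(K, 0xC9) = 0x2D; 0xB4 ⊕ 0x2D = 0x99.
P[1]: S = E(K, 0x2D) = 0x91; 0x1F ⊕ 0x91 = 0x8E.
P[2]: S = E(K, 0x91) = 0xF5; 0x98 ⊕ 0xF5 = 0x6D.
P[3]: S = E(K, 0xF5) = 0x59; 0xEA ⊕ 0x59 = 0xB3.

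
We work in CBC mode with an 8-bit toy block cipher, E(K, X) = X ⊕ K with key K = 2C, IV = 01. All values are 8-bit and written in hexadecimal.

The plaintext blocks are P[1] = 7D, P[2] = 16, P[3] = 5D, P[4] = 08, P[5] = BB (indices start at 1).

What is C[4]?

CBC encryption: C_i = E(K, P_i ⊕ C_{i−1}), with C_{0} = IV.
C[1]: P[1] ⊕ 01 = 7C; E(K, 7C) = 50.
C[2]: P[2] ⊕ 50 = 46; E(K, 46) = 6A.
C[3]: P[3] ⊕ 6A = 37; E(K, 37) = 1B.
C[4]: P[4] ⊕ 1B = 13; E(K, 13) = 3F.

C[4] = 3F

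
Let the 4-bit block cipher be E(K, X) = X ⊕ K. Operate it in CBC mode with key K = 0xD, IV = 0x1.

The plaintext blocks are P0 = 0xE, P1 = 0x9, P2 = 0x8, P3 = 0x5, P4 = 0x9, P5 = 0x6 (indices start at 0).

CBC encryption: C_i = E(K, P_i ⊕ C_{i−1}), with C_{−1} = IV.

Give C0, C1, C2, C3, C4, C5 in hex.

C0 = 0x2, C1 = 0x6, C2 = 0x3, C3 = 0xB, C4 = 0xF, C5 = 0x4

C0: P0 ⊕ 0x1 = 0xF; E(K, 0xF) = 0x2.
C1: P1 ⊕ 0x2 = 0xB; E(K, 0xB) = 0x6.
C2: P2 ⊕ 0x6 = 0xE; E(K, 0xE) = 0x3.
C3: P3 ⊕ 0x3 = 0x6; E(K, 0x6) = 0xB.
C4: P4 ⊕ 0xB = 0x2; E(K, 0x2) = 0xF.
C5: P5 ⊕ 0xF = 0x9; E(K, 0x9) = 0x4.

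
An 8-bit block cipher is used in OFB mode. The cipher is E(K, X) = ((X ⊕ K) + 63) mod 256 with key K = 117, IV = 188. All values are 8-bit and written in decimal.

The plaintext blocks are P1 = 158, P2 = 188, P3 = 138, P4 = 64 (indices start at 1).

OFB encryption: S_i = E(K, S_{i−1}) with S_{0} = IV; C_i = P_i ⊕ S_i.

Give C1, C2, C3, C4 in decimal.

C1 = 150, C2 = 0, C3 = 130, C4 = 252

C1: S = E(K, 188) = 8; 158 ⊕ 8 = 150.
C2: S = E(K, 8) = 188; 188 ⊕ 188 = 0.
C3: S = E(K, 188) = 8; 138 ⊕ 8 = 130.
C4: S = E(K, 8) = 188; 64 ⊕ 188 = 252.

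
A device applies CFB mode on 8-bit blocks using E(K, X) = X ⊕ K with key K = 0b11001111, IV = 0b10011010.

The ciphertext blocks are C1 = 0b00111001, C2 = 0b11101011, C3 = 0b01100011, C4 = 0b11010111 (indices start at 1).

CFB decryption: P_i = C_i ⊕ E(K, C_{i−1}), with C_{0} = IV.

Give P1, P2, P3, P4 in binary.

P1: E(K, 0b10011010) = 0b01010101; 0b00111001 ⊕ 0b01010101 = 0b01101100.
P2: E(K, 0b00111001) = 0b11110110; 0b11101011 ⊕ 0b11110110 = 0b00011101.
P3: E(K, 0b11101011) = 0b00100100; 0b01100011 ⊕ 0b00100100 = 0b01000111.
P4: E(K, 0b01100011) = 0b10101100; 0b11010111 ⊕ 0b10101100 = 0b01111011.

P1 = 0b01101100, P2 = 0b00011101, P3 = 0b01000111, P4 = 0b01111011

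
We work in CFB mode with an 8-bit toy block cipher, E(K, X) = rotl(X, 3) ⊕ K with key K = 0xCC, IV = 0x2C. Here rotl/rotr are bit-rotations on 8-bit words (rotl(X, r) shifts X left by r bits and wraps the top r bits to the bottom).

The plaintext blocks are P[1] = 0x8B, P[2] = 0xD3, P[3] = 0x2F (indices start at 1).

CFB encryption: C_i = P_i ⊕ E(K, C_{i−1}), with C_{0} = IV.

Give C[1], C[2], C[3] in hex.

C[1]: E(K, 0x2C) = 0xAD; 0x8B ⊕ 0xAD = 0x26.
C[2]: E(K, 0x26) = 0xFD; 0xD3 ⊕ 0xFD = 0x2E.
C[3]: E(K, 0x2E) = 0xBD; 0x2F ⊕ 0xBD = 0x92.

C[1] = 0x26, C[2] = 0x2E, C[3] = 0x92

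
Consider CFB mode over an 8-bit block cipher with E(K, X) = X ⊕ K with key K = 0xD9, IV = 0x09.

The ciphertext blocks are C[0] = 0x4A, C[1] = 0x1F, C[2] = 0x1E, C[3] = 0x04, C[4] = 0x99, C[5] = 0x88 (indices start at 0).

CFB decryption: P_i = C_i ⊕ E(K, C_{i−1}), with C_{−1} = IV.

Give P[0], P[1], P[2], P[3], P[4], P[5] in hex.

P[0]: E(K, 0x09) = 0xD0; 0x4A ⊕ 0xD0 = 0x9A.
P[1]: E(K, 0x4A) = 0x93; 0x1F ⊕ 0x93 = 0x8C.
P[2]: E(K, 0x1F) = 0xC6; 0x1E ⊕ 0xC6 = 0xD8.
P[3]: E(K, 0x1E) = 0xC7; 0x04 ⊕ 0xC7 = 0xC3.
P[4]: E(K, 0x04) = 0xDD; 0x99 ⊕ 0xDD = 0x44.
P[5]: E(K, 0x99) = 0x40; 0x88 ⊕ 0x40 = 0xC8.

P[0] = 0x9A, P[1] = 0x8C, P[2] = 0xD8, P[3] = 0xC3, P[4] = 0x44, P[5] = 0xC8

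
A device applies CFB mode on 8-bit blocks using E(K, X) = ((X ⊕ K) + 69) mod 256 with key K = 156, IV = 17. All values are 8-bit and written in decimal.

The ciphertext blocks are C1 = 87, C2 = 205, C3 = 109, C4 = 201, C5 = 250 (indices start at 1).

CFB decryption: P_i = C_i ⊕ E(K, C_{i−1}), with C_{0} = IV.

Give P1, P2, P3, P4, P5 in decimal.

P1: E(K, 17) = 210; 87 ⊕ 210 = 133.
P2: E(K, 87) = 16; 205 ⊕ 16 = 221.
P3: E(K, 205) = 150; 109 ⊕ 150 = 251.
P4: E(K, 109) = 54; 201 ⊕ 54 = 255.
P5: E(K, 201) = 154; 250 ⊕ 154 = 96.

P1 = 133, P2 = 221, P3 = 251, P4 = 255, P5 = 96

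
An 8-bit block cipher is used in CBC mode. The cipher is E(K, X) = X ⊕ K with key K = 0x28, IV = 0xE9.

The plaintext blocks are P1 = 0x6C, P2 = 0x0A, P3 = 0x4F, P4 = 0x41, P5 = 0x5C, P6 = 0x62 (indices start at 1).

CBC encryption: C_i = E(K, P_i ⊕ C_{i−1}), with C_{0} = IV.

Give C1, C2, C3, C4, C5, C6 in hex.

C1 = 0xAD, C2 = 0x8F, C3 = 0xE8, C4 = 0x81, C5 = 0xF5, C6 = 0xBF

C1: P1 ⊕ 0xE9 = 0x85; E(K, 0x85) = 0xAD.
C2: P2 ⊕ 0xAD = 0xA7; E(K, 0xA7) = 0x8F.
C3: P3 ⊕ 0x8F = 0xC0; E(K, 0xC0) = 0xE8.
C4: P4 ⊕ 0xE8 = 0xA9; E(K, 0xA9) = 0x81.
C5: P5 ⊕ 0x81 = 0xDD; E(K, 0xDD) = 0xF5.
C6: P6 ⊕ 0xF5 = 0x97; E(K, 0x97) = 0xBF.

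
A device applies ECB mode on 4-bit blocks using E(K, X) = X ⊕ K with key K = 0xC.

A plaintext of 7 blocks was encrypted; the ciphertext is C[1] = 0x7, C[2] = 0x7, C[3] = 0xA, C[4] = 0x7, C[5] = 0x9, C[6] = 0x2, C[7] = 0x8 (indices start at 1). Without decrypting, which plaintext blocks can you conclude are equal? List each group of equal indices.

P[1] = P[2] = P[4]

ECB encrypts each block independently with the same key, so equal ciphertext blocks imply equal plaintext blocks.
C[1] = C[2] = C[4] = 0x7, so P[1] = P[2] = P[4].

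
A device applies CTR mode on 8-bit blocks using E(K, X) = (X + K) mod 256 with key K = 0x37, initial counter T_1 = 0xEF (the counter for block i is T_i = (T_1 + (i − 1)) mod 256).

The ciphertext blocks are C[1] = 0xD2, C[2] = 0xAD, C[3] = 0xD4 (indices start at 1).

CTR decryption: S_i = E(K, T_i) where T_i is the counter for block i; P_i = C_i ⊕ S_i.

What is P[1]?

P[1]: T = 0xEF, S = E(K, T) = 0x26; 0xD2 ⊕ 0x26 = 0xF4.

P[1] = 0xF4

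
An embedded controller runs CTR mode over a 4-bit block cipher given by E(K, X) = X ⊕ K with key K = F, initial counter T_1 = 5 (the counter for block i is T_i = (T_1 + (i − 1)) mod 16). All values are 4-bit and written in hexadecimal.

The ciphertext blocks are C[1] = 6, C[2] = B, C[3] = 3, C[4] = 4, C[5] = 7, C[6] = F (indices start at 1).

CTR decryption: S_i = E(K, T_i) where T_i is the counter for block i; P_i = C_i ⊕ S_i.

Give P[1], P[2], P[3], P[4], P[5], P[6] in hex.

P[1] = C, P[2] = 2, P[3] = B, P[4] = 3, P[5] = 1, P[6] = A

P[1]: T = 5, S = E(K, T) = A; 6 ⊕ A = C.
P[2]: T = 6, S = E(K, T) = 9; B ⊕ 9 = 2.
P[3]: T = 7, S = E(K, T) = 8; 3 ⊕ 8 = B.
P[4]: T = 8, S = E(K, T) = 7; 4 ⊕ 7 = 3.
P[5]: T = 9, S = E(K, T) = 6; 7 ⊕ 6 = 1.
P[6]: T = A, S = E(K, T) = 5; F ⊕ 5 = A.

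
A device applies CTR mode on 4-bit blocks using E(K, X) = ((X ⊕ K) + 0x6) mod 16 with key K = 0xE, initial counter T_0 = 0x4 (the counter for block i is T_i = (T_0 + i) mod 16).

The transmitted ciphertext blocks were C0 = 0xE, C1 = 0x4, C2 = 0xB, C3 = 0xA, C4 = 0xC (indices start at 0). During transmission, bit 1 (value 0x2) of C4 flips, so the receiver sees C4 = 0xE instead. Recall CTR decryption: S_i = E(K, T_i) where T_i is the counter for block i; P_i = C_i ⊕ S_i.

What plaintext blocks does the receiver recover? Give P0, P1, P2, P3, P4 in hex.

Only C4 changed, to 0xE. In CTR, a change in C_i flips the same bit in P_i only; the keystream is unaffected. Decrypting the received ciphertext:
P0: T = 0x4, S = E(K, T) = 0x0; 0xE ⊕ 0x0 = 0xE.
P1: T = 0x5, S = E(K, T) = 0x1; 0x4 ⊕ 0x1 = 0x5.
P2: T = 0x6, S = E(K, T) = 0xE; 0xB ⊕ 0xE = 0x5.
P3: T = 0x7, S = E(K, T) = 0xF; 0xA ⊕ 0xF = 0x5.
P4: T = 0x8, S = E(K, T) = 0xC; 0xE ⊕ 0xC = 0x2.
Blocks that differ from the original plaintext: P4.

P0 = 0xE, P1 = 0x5, P2 = 0x5, P3 = 0x5, P4 = 0x2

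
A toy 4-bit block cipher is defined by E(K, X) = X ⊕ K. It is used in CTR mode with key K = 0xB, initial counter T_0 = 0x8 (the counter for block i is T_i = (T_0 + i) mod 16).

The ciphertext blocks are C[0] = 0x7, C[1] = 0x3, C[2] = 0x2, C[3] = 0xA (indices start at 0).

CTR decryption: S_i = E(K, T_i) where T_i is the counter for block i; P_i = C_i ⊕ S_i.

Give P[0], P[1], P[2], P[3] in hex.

P[0] = 0x4, P[1] = 0x1, P[2] = 0x3, P[3] = 0xA

P[0]: T = 0x8, S = E(K, T) = 0x3; 0x7 ⊕ 0x3 = 0x4.
P[1]: T = 0x9, S = E(K, T) = 0x2; 0x3 ⊕ 0x2 = 0x1.
P[2]: T = 0xA, S = E(K, T) = 0x1; 0x2 ⊕ 0x1 = 0x3.
P[3]: T = 0xB, S = E(K, T) = 0x0; 0xA ⊕ 0x0 = 0xA.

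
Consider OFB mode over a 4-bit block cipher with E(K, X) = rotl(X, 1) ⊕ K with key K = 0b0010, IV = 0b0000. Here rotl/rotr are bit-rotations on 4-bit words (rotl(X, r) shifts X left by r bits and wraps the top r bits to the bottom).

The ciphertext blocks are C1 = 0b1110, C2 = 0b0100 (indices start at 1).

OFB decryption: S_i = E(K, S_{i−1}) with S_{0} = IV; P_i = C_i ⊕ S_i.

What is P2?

P1: S = E(K, 0b0000) = 0b0010; 0b1110 ⊕ 0b0010 = 0b1100.
P2: S = E(K, 0b0010) = 0b0110; 0b0100 ⊕ 0b0110 = 0b0010.

P2 = 0b0010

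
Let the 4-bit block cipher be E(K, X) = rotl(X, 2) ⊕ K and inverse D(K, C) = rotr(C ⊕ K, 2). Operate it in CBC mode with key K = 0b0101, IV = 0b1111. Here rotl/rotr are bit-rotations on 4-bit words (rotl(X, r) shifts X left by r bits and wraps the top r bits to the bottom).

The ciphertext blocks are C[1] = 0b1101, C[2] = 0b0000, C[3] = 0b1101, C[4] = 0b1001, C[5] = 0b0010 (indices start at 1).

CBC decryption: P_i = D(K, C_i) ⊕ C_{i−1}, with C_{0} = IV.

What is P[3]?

P[3] = 0b0010

P[3]: D(K, 0b1101) = 0b0010; 0b0010 ⊕ 0b0000 = 0b0010.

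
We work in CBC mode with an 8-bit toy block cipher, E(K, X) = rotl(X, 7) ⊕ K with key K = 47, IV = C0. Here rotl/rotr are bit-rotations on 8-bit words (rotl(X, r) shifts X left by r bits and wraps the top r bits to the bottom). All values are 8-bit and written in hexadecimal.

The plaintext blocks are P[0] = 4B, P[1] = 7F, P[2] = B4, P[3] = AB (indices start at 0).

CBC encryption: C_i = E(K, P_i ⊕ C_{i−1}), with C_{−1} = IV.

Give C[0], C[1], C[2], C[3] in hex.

C[0] = 82, C[1] = B9, C[2] = C1, C[3] = 72

C[0]: P[0] ⊕ C0 = 8B; E(K, 8B) = 82.
C[1]: P[1] ⊕ 82 = FD; E(K, FD) = B9.
C[2]: P[2] ⊕ B9 = 0D; E(K, 0D) = C1.
C[3]: P[3] ⊕ C1 = 6A; E(K, 6A) = 72.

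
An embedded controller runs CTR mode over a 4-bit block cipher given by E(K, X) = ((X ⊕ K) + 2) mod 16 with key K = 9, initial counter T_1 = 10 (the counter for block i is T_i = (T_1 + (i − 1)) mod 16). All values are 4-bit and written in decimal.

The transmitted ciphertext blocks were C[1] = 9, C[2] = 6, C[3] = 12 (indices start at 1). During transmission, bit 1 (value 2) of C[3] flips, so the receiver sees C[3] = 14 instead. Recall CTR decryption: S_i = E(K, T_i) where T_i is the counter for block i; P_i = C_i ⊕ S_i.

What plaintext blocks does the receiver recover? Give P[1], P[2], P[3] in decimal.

Only C[3] changed, to 14. In CTR, a change in C_i flips the same bit in P_i only; the keystream is unaffected. Decrypting the received ciphertext:
P[1]: T = 10, S = E(K, T) = 5; 9 ⊕ 5 = 12.
P[2]: T = 11, S = E(K, T) = 4; 6 ⊕ 4 = 2.
P[3]: T = 12, S = E(K, T) = 7; 14 ⊕ 7 = 9.
Blocks that differ from the original plaintext: P[3].

P[1] = 12, P[2] = 2, P[3] = 9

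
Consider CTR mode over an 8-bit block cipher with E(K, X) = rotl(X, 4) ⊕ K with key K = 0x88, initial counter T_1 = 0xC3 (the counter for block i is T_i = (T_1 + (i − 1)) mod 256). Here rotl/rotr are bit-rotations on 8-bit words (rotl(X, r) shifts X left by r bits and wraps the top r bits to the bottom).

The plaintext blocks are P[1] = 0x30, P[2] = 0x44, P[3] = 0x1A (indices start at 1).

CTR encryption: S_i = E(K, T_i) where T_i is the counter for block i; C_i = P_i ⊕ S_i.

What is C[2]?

C[1]: T = 0xC3, S = E(K, T) = 0xB4; 0x30 ⊕ 0xB4 = 0x84.
C[2]: T = 0xC4, S = E(K, T) = 0xC4; 0x44 ⊕ 0xC4 = 0x80.

C[2] = 0x80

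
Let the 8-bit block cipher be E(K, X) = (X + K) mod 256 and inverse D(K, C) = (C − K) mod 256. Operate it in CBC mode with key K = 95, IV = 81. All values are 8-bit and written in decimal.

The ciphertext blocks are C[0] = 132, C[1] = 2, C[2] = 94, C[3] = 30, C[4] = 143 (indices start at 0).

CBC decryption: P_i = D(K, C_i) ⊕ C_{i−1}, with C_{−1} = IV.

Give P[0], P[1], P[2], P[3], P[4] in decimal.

P[0] = 116, P[1] = 39, P[2] = 253, P[3] = 225, P[4] = 46

P[0]: D(K, 132) = 37; 37 ⊕ 81 = 116.
P[1]: D(K, 2) = 163; 163 ⊕ 132 = 39.
P[2]: D(K, 94) = 255; 255 ⊕ 2 = 253.
P[3]: D(K, 30) = 191; 191 ⊕ 94 = 225.
P[4]: D(K, 143) = 48; 48 ⊕ 30 = 46.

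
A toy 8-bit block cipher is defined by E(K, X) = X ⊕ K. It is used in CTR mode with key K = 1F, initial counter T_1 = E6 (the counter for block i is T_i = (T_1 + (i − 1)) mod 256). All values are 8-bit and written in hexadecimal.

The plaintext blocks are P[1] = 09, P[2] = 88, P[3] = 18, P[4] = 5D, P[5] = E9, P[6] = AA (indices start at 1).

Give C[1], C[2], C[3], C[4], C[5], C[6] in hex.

CTR encryption: S_i = E(K, T_i) where T_i is the counter for block i; C_i = P_i ⊕ S_i.
C[1]: T = E6, S = E(K, T) = F9; 09 ⊕ F9 = F0.
C[2]: T = E7, S = E(K, T) = F8; 88 ⊕ F8 = 70.
C[3]: T = E8, S = E(K, T) = F7; 18 ⊕ F7 = EF.
C[4]: T = E9, S = E(K, T) = F6; 5D ⊕ F6 = AB.
C[5]: T = EA, S = E(K, T) = F5; E9 ⊕ F5 = 1C.
C[6]: T = EB, S = E(K, T) = F4; AA ⊕ F4 = 5E.

C[1] = F0, C[2] = 70, C[3] = EF, C[4] = AB, C[5] = 1C, C[6] = 5E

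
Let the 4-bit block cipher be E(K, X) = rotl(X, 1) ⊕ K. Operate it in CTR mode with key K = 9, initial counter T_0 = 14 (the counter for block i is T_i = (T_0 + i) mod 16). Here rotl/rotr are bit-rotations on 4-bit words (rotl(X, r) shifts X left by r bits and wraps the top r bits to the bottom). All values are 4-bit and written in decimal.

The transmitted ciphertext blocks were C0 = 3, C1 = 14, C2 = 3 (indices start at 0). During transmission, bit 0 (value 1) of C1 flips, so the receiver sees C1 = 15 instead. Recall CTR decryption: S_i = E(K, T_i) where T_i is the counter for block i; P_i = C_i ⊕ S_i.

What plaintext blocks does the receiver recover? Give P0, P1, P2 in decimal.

P0 = 7, P1 = 9, P2 = 10

Only C1 changed, to 15. In CTR, a change in C_i flips the same bit in P_i only; the keystream is unaffected. Decrypting the received ciphertext:
P0: T = 14, S = E(K, T) = 4; 3 ⊕ 4 = 7.
P1: T = 15, S = E(K, T) = 6; 15 ⊕ 6 = 9.
P2: T = 0, S = E(K, T) = 9; 3 ⊕ 9 = 10.
Blocks that differ from the original plaintext: P1.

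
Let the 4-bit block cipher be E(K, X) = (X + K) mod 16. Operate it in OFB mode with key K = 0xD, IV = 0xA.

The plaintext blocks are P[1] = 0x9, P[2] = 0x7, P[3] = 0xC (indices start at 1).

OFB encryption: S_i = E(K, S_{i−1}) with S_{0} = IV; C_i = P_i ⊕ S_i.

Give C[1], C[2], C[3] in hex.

C[1]: S = E(K, 0xA) = 0x7; 0x9 ⊕ 0x7 = 0xE.
C[2]: S = E(K, 0x7) = 0x4; 0x7 ⊕ 0x4 = 0x3.
C[3]: S = E(K, 0x4) = 0x1; 0xC ⊕ 0x1 = 0xD.

C[1] = 0xE, C[2] = 0x3, C[3] = 0xD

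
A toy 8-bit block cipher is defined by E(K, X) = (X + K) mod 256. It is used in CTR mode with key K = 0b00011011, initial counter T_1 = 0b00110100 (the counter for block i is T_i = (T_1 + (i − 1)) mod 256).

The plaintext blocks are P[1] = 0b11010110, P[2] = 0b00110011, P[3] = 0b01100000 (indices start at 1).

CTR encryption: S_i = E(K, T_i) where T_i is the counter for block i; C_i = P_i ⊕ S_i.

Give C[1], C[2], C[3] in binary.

C[1] = 0b10011001, C[2] = 0b01100011, C[3] = 0b00110001

C[1]: T = 0b00110100, S = E(K, T) = 0b01001111; 0b11010110 ⊕ 0b01001111 = 0b10011001.
C[2]: T = 0b00110101, S = E(K, T) = 0b01010000; 0b00110011 ⊕ 0b01010000 = 0b01100011.
C[3]: T = 0b00110110, S = E(K, T) = 0b01010001; 0b01100000 ⊕ 0b01010001 = 0b00110001.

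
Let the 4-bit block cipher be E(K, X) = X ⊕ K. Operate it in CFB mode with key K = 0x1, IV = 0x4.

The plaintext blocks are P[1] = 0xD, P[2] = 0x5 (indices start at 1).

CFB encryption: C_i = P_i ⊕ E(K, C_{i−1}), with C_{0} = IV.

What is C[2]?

C[1]: E(K, 0x4) = 0x5; 0xD ⊕ 0x5 = 0x8.
C[2]: E(K, 0x8) = 0x9; 0x5 ⊕ 0x9 = 0xC.

C[2] = 0xC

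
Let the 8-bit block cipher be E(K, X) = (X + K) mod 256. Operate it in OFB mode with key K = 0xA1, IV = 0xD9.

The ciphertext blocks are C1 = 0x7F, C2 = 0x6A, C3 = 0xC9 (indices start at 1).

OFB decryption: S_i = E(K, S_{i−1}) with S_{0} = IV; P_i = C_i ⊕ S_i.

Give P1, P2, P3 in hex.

P1 = 0x05, P2 = 0x71, P3 = 0x75

P1: S = E(K, 0xD9) = 0x7A; 0x7F ⊕ 0x7A = 0x05.
P2: S = E(K, 0x7A) = 0x1B; 0x6A ⊕ 0x1B = 0x71.
P3: S = E(K, 0x1B) = 0xBC; 0xC9 ⊕ 0xBC = 0x75.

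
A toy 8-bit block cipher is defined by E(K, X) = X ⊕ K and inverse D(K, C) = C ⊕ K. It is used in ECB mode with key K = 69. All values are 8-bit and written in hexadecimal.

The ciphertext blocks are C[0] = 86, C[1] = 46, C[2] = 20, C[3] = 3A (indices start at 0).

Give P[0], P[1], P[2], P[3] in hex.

ECB decryption: P_i = D(K, C_i).
P[0]: D(K, 86) = EF.
P[1]: D(K, 46) = 2F.
P[2]: D(K, 20) = 49.
P[3]: D(K, 3A) = 53.

P[0] = EF, P[1] = 2F, P[2] = 49, P[3] = 53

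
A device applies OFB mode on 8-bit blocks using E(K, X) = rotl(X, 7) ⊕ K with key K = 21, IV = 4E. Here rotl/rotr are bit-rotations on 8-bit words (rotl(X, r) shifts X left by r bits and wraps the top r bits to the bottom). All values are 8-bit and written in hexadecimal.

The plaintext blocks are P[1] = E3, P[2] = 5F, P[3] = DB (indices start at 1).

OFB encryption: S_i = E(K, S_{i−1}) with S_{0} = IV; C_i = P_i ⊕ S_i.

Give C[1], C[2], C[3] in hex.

C[1]: S = E(K, 4E) = 06; E3 ⊕ 06 = E5.
C[2]: S = E(K, 06) = 22; 5F ⊕ 22 = 7D.
C[3]: S = E(K, 22) = 30; DB ⊕ 30 = EB.

C[1] = E5, C[2] = 7D, C[3] = EB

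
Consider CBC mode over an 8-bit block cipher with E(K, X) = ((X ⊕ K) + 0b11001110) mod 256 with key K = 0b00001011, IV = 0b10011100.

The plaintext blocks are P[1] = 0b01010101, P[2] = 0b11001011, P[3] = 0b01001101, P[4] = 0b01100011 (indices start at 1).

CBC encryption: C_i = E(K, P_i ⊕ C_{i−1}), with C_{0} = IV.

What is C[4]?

C[4] = 0b00011100

C[1]: P[1] ⊕ 0b10011100 = 0b11001001; E(K, 0b11001001) = 0b10010000.
C[2]: P[2] ⊕ 0b10010000 = 0b01011011; E(K, 0b01011011) = 0b00011110.
C[3]: P[3] ⊕ 0b00011110 = 0b01010011; E(K, 0b01010011) = 0b00100110.
C[4]: P[4] ⊕ 0b00100110 = 0b01000101; E(K, 0b01000101) = 0b00011100.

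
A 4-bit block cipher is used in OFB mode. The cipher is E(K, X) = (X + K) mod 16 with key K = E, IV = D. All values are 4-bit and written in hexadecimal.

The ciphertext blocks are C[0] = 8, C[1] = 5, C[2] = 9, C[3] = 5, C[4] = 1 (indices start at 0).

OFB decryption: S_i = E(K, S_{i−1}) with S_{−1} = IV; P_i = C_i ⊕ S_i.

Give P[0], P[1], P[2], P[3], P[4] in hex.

P[0]: S = E(K, D) = B; 8 ⊕ B = 3.
P[1]: S = E(K, B) = 9; 5 ⊕ 9 = C.
P[2]: S = E(K, 9) = 7; 9 ⊕ 7 = E.
P[3]: S = E(K, 7) = 5; 5 ⊕ 5 = 0.
P[4]: S = E(K, 5) = 3; 1 ⊕ 3 = 2.

P[0] = 3, P[1] = C, P[2] = E, P[3] = 0, P[4] = 2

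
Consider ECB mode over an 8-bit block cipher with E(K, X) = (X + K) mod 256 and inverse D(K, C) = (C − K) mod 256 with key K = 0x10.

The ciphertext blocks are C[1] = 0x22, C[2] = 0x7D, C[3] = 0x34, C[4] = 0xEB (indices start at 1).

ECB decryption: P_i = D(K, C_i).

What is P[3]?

P[3]: D(K, 0x34) = 0x24.

P[3] = 0x24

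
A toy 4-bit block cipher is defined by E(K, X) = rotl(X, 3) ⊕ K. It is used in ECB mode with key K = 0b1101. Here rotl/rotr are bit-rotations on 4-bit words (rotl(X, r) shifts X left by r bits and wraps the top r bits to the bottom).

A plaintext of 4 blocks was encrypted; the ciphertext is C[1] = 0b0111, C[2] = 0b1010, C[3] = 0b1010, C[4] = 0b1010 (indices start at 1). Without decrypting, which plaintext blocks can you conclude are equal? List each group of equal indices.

P[2] = P[3] = P[4]

ECB encrypts each block independently with the same key, so equal ciphertext blocks imply equal plaintext blocks.
C[2] = C[3] = C[4] = 0b1010, so P[2] = P[3] = P[4].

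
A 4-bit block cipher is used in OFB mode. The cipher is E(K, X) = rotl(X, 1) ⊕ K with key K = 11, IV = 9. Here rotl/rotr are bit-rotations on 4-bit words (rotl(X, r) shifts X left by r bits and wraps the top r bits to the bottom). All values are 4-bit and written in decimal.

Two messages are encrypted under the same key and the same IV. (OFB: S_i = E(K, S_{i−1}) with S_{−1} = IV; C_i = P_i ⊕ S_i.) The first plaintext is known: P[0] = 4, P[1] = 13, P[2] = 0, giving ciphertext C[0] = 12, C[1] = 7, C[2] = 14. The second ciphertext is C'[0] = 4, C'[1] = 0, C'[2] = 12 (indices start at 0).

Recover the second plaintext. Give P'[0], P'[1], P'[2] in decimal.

In OFB with a reused IV, both messages share the same keystream S_i, so C_i ⊕ C'_i = P_i ⊕ P'_i and thus P'_i = P_i ⊕ C_i ⊕ C'_i.
P'[0]: 4 ⊕ 12 ⊕ 4 = 12.
P'[1]: 13 ⊕ 7 ⊕ 0 = 10.
P'[2]: 0 ⊕ 14 ⊕ 12 = 2.

P'[0] = 12, P'[1] = 10, P'[2] = 2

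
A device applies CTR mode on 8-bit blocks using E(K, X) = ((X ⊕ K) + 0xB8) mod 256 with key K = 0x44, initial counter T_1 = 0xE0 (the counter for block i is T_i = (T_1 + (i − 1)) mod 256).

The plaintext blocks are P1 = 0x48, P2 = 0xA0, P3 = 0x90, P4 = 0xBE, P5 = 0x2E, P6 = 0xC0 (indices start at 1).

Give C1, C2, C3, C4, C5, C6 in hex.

C1 = 0x14, C2 = 0xFD, C3 = 0xCE, C4 = 0xE1, C5 = 0x76, C6 = 0x99

CTR encryption: S_i = E(K, T_i) where T_i is the counter for block i; C_i = P_i ⊕ S_i.
C1: T = 0xE0, S = E(K, T) = 0x5C; 0x48 ⊕ 0x5C = 0x14.
C2: T = 0xE1, S = E(K, T) = 0x5D; 0xA0 ⊕ 0x5D = 0xFD.
C3: T = 0xE2, S = E(K, T) = 0x5E; 0x90 ⊕ 0x5E = 0xCE.
C4: T = 0xE3, S = E(K, T) = 0x5F; 0xBE ⊕ 0x5F = 0xE1.
C5: T = 0xE4, S = E(K, T) = 0x58; 0x2E ⊕ 0x58 = 0x76.
C6: T = 0xE5, S = E(K, T) = 0x59; 0xC0 ⊕ 0x59 = 0x99.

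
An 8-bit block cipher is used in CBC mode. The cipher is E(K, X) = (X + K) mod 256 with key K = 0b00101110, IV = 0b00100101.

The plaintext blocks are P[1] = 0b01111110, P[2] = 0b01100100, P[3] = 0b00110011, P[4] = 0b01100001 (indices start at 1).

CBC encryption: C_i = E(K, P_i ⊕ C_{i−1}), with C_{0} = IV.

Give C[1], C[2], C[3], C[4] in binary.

C[1] = 0b10001001, C[2] = 0b00011011, C[3] = 0b01010110, C[4] = 0b01100101

C[1]: P[1] ⊕ 0b00100101 = 0b01011011; E(K, 0b01011011) = 0b10001001.
C[2]: P[2] ⊕ 0b10001001 = 0b11101101; E(K, 0b11101101) = 0b00011011.
C[3]: P[3] ⊕ 0b00011011 = 0b00101000; E(K, 0b00101000) = 0b01010110.
C[4]: P[4] ⊕ 0b01010110 = 0b00110111; E(K, 0b00110111) = 0b01100101.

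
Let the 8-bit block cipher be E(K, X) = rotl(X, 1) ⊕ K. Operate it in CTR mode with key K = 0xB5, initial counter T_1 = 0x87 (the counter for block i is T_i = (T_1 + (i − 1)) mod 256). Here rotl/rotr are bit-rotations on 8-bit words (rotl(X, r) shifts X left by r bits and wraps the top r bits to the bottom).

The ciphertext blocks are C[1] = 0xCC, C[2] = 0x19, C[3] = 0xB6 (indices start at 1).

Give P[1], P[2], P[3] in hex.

P[1] = 0x76, P[2] = 0xBD, P[3] = 0x10

CTR decryption: S_i = E(K, T_i) where T_i is the counter for block i; P_i = C_i ⊕ S_i.
P[1]: T = 0x87, S = E(K, T) = 0xBA; 0xCC ⊕ 0xBA = 0x76.
P[2]: T = 0x88, S = E(K, T) = 0xA4; 0x19 ⊕ 0xA4 = 0xBD.
P[3]: T = 0x89, S = E(K, T) = 0xA6; 0xB6 ⊕ 0xA6 = 0x10.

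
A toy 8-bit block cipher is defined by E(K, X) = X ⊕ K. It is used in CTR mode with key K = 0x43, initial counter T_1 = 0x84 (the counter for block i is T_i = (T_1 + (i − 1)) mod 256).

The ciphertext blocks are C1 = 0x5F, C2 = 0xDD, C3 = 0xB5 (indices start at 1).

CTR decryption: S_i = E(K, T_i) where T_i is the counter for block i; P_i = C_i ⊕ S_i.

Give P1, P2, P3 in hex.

P1: T = 0x84, S = E(K, T) = 0xC7; 0x5F ⊕ 0xC7 = 0x98.
P2: T = 0x85, S = E(K, T) = 0xC6; 0xDD ⊕ 0xC6 = 0x1B.
P3: T = 0x86, S = E(K, T) = 0xC5; 0xB5 ⊕ 0xC5 = 0x70.

P1 = 0x98, P2 = 0x1B, P3 = 0x70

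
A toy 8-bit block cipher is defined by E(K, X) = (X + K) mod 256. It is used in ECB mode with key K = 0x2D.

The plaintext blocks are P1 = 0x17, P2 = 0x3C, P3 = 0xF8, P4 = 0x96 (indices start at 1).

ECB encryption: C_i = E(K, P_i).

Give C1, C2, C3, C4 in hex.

C1 = 0x44, C2 = 0x69, C3 = 0x25, C4 = 0xC3

C1: E(K, 0x17) = 0x44.
C2: E(K, 0x3C) = 0x69.
C3: E(K, 0xF8) = 0x25.
C4: E(K, 0x96) = 0xC3.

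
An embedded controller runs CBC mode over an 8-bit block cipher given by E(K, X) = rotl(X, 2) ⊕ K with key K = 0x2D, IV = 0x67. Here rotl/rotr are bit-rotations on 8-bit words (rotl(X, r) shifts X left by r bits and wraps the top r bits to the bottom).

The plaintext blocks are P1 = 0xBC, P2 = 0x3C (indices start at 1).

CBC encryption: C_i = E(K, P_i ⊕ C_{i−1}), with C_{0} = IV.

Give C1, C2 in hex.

C1: P1 ⊕ 0x67 = 0xDB; E(K, 0xDB) = 0x42.
C2: P2 ⊕ 0x42 = 0x7E; E(K, 0x7E) = 0xD4.

C1 = 0x42, C2 = 0xD4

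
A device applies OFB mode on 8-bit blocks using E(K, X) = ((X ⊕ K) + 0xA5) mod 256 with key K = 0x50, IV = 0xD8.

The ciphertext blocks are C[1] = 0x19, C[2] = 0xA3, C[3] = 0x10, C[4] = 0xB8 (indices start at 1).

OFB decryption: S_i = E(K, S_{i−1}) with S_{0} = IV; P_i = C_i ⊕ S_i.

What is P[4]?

P[1]: S = E(K, 0xD8) = 0x2D; 0x19 ⊕ 0x2D = 0x34.
P[2]: S = E(K, 0x2D) = 0x22; 0xA3 ⊕ 0x22 = 0x81.
P[3]: S = E(K, 0x22) = 0x17; 0x10 ⊕ 0x17 = 0x07.
P[4]: S = E(K, 0x17) = 0xEC; 0xB8 ⊕ 0xEC = 0x54.

P[4] = 0x54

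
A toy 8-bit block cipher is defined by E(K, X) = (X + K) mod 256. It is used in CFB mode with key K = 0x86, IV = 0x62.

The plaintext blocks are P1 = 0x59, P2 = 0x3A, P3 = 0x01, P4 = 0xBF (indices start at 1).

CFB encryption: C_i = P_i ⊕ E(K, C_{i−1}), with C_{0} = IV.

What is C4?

C1: E(K, 0x62) = 0xE8; 0x59 ⊕ 0xE8 = 0xB1.
C2: E(K, 0xB1) = 0x37; 0x3A ⊕ 0x37 = 0x0D.
C3: E(K, 0x0D) = 0x93; 0x01 ⊕ 0x93 = 0x92.
C4: E(K, 0x92) = 0x18; 0xBF ⊕ 0x18 = 0xA7.

C4 = 0xA7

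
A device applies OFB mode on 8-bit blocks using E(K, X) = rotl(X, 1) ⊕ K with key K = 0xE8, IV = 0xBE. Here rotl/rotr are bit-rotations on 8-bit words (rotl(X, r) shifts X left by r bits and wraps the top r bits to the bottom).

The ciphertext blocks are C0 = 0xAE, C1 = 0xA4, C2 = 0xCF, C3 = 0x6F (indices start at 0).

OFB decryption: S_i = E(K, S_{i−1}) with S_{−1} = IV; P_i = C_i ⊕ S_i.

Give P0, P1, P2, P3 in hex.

P0 = 0x3B, P1 = 0x67, P2 = 0xA0, P3 = 0x59

P0: S = E(K, 0xBE) = 0x95; 0xAE ⊕ 0x95 = 0x3B.
P1: S = E(K, 0x95) = 0xC3; 0xA4 ⊕ 0xC3 = 0x67.
P2: S = E(K, 0xC3) = 0x6F; 0xCF ⊕ 0x6F = 0xA0.
P3: S = E(K, 0x6F) = 0x36; 0x6F ⊕ 0x36 = 0x59.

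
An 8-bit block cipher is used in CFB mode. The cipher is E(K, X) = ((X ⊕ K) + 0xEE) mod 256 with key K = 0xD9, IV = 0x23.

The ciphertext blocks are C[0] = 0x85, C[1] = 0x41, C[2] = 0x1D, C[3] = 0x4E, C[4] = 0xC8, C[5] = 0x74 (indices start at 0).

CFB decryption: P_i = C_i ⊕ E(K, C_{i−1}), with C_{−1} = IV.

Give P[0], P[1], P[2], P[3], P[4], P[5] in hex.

P[0] = 0x6D, P[1] = 0x0B, P[2] = 0x9B, P[3] = 0xFC, P[4] = 0x4D, P[5] = 0x8B

P[0]: E(K, 0x23) = 0xE8; 0x85 ⊕ 0xE8 = 0x6D.
P[1]: E(K, 0x85) = 0x4A; 0x41 ⊕ 0x4A = 0x0B.
P[2]: E(K, 0x41) = 0x86; 0x1D ⊕ 0x86 = 0x9B.
P[3]: E(K, 0x1D) = 0xB2; 0x4E ⊕ 0xB2 = 0xFC.
P[4]: E(K, 0x4E) = 0x85; 0xC8 ⊕ 0x85 = 0x4D.
P[5]: E(K, 0xC8) = 0xFF; 0x74 ⊕ 0xFF = 0x8B.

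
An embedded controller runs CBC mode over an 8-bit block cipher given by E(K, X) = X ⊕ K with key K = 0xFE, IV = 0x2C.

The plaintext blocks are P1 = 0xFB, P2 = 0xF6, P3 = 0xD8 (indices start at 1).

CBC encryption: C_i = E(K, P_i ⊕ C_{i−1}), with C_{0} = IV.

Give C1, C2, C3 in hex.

C1 = 0x29, C2 = 0x21, C3 = 0x07

C1: P1 ⊕ 0x2C = 0xD7; E(K, 0xD7) = 0x29.
C2: P2 ⊕ 0x29 = 0xDF; E(K, 0xDF) = 0x21.
C3: P3 ⊕ 0x21 = 0xF9; E(K, 0xF9) = 0x07.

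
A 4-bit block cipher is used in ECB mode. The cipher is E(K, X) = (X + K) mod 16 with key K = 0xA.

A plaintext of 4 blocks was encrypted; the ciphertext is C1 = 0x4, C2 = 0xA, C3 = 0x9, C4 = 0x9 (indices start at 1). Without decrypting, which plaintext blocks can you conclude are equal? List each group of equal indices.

ECB encrypts each block independently with the same key, so equal ciphertext blocks imply equal plaintext blocks.
C3 = C4 = 0x9, so P3 = P4.

P3 = P4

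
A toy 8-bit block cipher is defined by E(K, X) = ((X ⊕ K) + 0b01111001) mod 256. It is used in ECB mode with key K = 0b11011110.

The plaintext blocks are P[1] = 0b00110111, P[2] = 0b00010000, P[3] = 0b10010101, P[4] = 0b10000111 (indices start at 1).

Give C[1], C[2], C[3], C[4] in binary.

C[1] = 0b01100010, C[2] = 0b01000111, C[3] = 0b11000100, C[4] = 0b11010010

ECB encryption: C_i = E(K, P_i).
C[1]: E(K, 0b00110111) = 0b01100010.
C[2]: E(K, 0b00010000) = 0b01000111.
C[3]: E(K, 0b10010101) = 0b11000100.
C[4]: E(K, 0b10000111) = 0b11010010.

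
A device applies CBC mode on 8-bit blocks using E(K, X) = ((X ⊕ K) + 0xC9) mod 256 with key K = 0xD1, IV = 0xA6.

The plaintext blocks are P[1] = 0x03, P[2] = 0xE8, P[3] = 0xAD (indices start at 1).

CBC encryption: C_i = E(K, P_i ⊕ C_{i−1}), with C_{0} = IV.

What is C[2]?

C[1]: P[1] ⊕ 0xA6 = 0xA5; E(K, 0xA5) = 0x3D.
C[2]: P[2] ⊕ 0x3D = 0xD5; E(K, 0xD5) = 0xCD.

C[2] = 0xCD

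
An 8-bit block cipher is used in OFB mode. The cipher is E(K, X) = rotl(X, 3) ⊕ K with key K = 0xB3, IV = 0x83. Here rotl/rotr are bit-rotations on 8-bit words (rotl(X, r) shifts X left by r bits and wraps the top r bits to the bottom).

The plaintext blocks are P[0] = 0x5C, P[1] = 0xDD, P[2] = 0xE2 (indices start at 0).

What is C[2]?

C[2] = 0x27

OFB encryption: S_i = E(K, S_{i−1}) with S_{−1} = IV; C_i = P_i ⊕ S_i.
C[0]: S = E(K, 0x83) = 0xAF; 0x5C ⊕ 0xAF = 0xF3.
C[1]: S = E(K, 0xAF) = 0xCE; 0xDD ⊕ 0xCE = 0x13.
C[2]: S = E(K, 0xCE) = 0xC5; 0xE2 ⊕ 0xC5 = 0x27.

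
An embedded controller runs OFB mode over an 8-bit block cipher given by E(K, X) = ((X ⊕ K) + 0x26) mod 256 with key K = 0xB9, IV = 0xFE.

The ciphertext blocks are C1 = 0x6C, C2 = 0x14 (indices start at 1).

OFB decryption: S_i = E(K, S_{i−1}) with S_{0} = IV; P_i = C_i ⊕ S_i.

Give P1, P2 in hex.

P1 = 0x01, P2 = 0xEE

P1: S = E(K, 0xFE) = 0x6D; 0x6C ⊕ 0x6D = 0x01.
P2: S = E(K, 0x6D) = 0xFA; 0x14 ⊕ 0xFA = 0xEE.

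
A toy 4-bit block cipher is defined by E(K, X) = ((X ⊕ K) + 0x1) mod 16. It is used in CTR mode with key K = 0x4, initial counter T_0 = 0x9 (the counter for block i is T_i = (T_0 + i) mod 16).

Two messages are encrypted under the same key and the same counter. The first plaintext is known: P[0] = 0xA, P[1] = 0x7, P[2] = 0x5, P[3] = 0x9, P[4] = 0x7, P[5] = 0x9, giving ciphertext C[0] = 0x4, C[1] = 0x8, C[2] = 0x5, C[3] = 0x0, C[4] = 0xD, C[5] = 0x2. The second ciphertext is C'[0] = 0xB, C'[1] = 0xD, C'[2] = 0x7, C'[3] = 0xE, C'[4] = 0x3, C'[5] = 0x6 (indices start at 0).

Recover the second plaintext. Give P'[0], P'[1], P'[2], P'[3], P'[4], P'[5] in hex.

P'[0] = 0x5, P'[1] = 0x2, P'[2] = 0x7, P'[3] = 0x7, P'[4] = 0x9, P'[5] = 0xD

In CTR with a reused counter, both messages share the same keystream S_i, so C_i ⊕ C'_i = P_i ⊕ P'_i and thus P'_i = P_i ⊕ C_i ⊕ C'_i.
P'[0]: 0xA ⊕ 0x4 ⊕ 0xB = 0x5.
P'[1]: 0x7 ⊕ 0x8 ⊕ 0xD = 0x2.
P'[2]: 0x5 ⊕ 0x5 ⊕ 0x7 = 0x7.
P'[3]: 0x9 ⊕ 0x0 ⊕ 0xE = 0x7.
P'[4]: 0x7 ⊕ 0xD ⊕ 0x3 = 0x9.
P'[5]: 0x9 ⊕ 0x2 ⊕ 0x6 = 0xD.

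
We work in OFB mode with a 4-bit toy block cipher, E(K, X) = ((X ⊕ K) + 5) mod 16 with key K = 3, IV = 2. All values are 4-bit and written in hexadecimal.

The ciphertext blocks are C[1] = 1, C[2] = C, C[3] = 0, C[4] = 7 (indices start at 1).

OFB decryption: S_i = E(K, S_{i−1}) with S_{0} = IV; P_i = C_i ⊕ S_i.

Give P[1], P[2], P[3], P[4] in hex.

P[1] = 7, P[2] = 6, P[3] = E, P[4] = 5

P[1]: S = E(K, 2) = 6; 1 ⊕ 6 = 7.
P[2]: S = E(K, 6) = A; C ⊕ A = 6.
P[3]: S = E(K, A) = E; 0 ⊕ E = E.
P[4]: S = E(K, E) = 2; 7 ⊕ 2 = 5.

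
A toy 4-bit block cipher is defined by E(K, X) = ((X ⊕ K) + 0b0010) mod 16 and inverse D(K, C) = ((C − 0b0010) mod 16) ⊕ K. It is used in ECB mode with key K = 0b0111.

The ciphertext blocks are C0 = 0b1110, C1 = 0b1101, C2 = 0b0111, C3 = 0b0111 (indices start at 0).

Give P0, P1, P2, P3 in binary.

P0 = 0b1011, P1 = 0b1100, P2 = 0b0010, P3 = 0b0010

ECB decryption: P_i = D(K, C_i).
P0: D(K, 0b1110) = 0b1011.
P1: D(K, 0b1101) = 0b1100.
P2: D(K, 0b0111) = 0b0010.
P3: D(K, 0b0111) = 0b0010.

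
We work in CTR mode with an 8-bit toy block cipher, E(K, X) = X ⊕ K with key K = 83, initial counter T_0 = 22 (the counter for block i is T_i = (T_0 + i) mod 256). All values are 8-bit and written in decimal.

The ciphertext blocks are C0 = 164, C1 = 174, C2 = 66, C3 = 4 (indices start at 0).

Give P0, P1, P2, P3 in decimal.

CTR decryption: S_i = E(K, T_i) where T_i is the counter for block i; P_i = C_i ⊕ S_i.
P0: T = 22, S = E(K, T) = 69; 164 ⊕ 69 = 225.
P1: T = 23, S = E(K, T) = 68; 174 ⊕ 68 = 234.
P2: T = 24, S = E(K, T) = 75; 66 ⊕ 75 = 9.
P3: T = 25, S = E(K, T) = 74; 4 ⊕ 74 = 78.

P0 = 225, P1 = 234, P2 = 9, P3 = 78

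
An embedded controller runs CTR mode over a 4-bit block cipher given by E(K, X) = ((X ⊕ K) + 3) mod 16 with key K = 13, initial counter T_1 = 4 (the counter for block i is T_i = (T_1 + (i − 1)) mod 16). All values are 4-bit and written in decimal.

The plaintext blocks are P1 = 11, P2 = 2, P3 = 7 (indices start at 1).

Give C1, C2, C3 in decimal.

C1 = 7, C2 = 9, C3 = 9

CTR encryption: S_i = E(K, T_i) where T_i is the counter for block i; C_i = P_i ⊕ S_i.
C1: T = 4, S = E(K, T) = 12; 11 ⊕ 12 = 7.
C2: T = 5, S = E(K, T) = 11; 2 ⊕ 11 = 9.
C3: T = 6, S = E(K, T) = 14; 7 ⊕ 14 = 9.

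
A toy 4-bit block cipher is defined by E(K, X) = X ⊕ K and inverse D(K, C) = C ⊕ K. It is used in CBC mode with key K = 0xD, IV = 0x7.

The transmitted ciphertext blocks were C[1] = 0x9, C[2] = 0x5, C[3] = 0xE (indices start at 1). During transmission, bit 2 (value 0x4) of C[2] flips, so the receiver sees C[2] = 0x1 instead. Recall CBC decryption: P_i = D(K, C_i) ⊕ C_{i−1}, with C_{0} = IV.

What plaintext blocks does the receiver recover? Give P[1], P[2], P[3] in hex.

P[1] = 0x3, P[2] = 0x5, P[3] = 0x2

Only C[2] changed, to 0x1. In CBC, a change in C_i garbles P_i and flips the same bit in P_{i+1}. Decrypting the received ciphertext:
P[1]: D(K, 0x9) = 0x4; 0x4 ⊕ 0x7 = 0x3.
P[2]: D(K, 0x1) = 0xC; 0xC ⊕ 0x9 = 0x5.
P[3]: D(K, 0xE) = 0x3; 0x3 ⊕ 0x1 = 0x2.
Blocks that differ from the original plaintext: P[2], P[3].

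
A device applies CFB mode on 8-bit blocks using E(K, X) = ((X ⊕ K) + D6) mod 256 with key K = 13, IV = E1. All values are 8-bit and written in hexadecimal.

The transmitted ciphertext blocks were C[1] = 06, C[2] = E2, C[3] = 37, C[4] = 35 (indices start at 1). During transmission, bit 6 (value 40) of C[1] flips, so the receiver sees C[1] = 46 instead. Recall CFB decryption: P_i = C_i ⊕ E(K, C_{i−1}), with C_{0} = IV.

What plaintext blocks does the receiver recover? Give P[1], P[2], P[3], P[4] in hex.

P[1] = 8E, P[2] = C9, P[3] = F0, P[4] = CF

Only C[1] changed, to 46. In CFB, a change in C_i flips the same bit in P_i and garbles P_{i+1}. Decrypting the received ciphertext:
P[1]: E(K, E1) = C8; 46 ⊕ C8 = 8E.
P[2]: E(K, 46) = 2B; E2 ⊕ 2B = C9.
P[3]: E(K, E2) = C7; 37 ⊕ C7 = F0.
P[4]: E(K, 37) = FA; 35 ⊕ FA = CF.
Blocks that differ from the original plaintext: P[1], P[2].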